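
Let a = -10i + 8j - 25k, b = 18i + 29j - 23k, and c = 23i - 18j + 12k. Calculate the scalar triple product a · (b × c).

b × c:
i: 29·12 - (-23)·(-18) = 348 - 414 = -66
j: (-23)·23 - 18·12 = -529 - 216 = -745
k: 18·(-18) - 29·23 = -324 - 667 = -991
b × c = (-66, -745, -991)
a · (b × c) = (-10)·(-66) + 8·(-745) + (-25)·(-991) = 660 - 5960 + 24775 = 19475

19475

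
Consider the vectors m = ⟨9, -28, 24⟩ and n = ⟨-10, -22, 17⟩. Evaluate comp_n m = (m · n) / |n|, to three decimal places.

m · n = 9·(-10) + (-28)·(-22) + 24·17 = -90 + 616 + 408 = 934
|n| = √(100 + 484 + 289) = √873 ≈ 29.5466
comp_n m = 934 / √873 ≈ 31.611

31.611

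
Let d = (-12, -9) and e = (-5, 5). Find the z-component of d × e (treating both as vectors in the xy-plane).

(-12)·5 - (-9)·(-5) = -60 - 45 = -105

-105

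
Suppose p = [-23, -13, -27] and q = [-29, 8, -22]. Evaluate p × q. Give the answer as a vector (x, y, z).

(502, 277, -561)

i: (-13)·(-22) - (-27)·8 = 286 - (-216) = 502
j: (-27)·(-29) - (-23)·(-22) = 783 - 506 = 277
k: (-23)·8 - (-13)·(-29) = -184 - 377 = -561
p × q = (502, 277, -561)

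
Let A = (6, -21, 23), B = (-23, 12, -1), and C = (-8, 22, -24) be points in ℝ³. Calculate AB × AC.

(-519, -1027, -785)

AB = (-29, 33, -24)
AC = (-14, 43, -47)
i: 33·(-47) - (-24)·43 = -1551 - (-1032) = -519
j: (-24)·(-14) - (-29)·(-47) = 336 - 1363 = -1027
k: (-29)·43 - 33·(-14) = -1247 - (-462) = -785
AB × AC = (-519, -1027, -785)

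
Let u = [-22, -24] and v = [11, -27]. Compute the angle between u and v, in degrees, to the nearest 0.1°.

64.7

u · v = (-22)·11 + (-24)·(-27) = -242 + 648 = 406
|u|² = 484 + 576 = 1060,  |u| = √1060 ≈ 32.557641
|v|² = 121 + 729 = 850,  |v| = √850 ≈ 29.154759
cos θ = 406 / (32.557641 · 29.154759) ≈ 0.42772
θ = arccos(0.42772) ≈ 64.7°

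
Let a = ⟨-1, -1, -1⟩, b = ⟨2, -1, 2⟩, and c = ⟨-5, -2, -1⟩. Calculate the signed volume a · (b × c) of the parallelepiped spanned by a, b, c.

b × c:
i: (-1)·(-1) - 2·(-2) = 1 - (-4) = 5
j: 2·(-5) - 2·(-1) = -10 - (-2) = -8
k: 2·(-2) - (-1)·(-5) = -4 - 5 = -9
b × c = (5, -8, -9)
a · (b × c) = (-1)·5 + (-1)·(-8) + (-1)·(-9) = -5 + 8 + 9 = 12

12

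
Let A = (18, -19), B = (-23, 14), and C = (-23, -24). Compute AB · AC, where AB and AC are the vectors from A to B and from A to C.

AB = B − A = (-41, 33)
AC = C − A = (-41, -5)
AB · AC = (-41)·(-41) + 33·(-5) = 1681 - 165 = 1516

1516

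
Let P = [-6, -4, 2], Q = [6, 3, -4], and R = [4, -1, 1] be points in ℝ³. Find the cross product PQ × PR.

PQ = (12, 7, -6)
PR = (10, 3, -1)
i: 7·(-1) - (-6)·3 = -7 - (-18) = 11
j: (-6)·10 - 12·(-1) = -60 - (-12) = -48
k: 12·3 - 7·10 = 36 - 70 = -34
PQ × PR = (11, -48, -34)

(11, -48, -34)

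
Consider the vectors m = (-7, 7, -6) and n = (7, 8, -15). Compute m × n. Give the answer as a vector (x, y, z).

i: 7·(-15) - (-6)·8 = -105 - (-48) = -57
j: (-6)·7 - (-7)·(-15) = -42 - 105 = -147
k: (-7)·8 - 7·7 = -56 - 49 = -105
m × n = (-57, -147, -105)

(-57, -147, -105)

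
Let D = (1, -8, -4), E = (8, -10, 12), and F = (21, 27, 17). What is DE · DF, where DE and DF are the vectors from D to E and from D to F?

DE = E − D = (7, -2, 16)
DF = F − D = (20, 35, 21)
DE · DF = 7·20 + (-2)·35 + 16·21 = 140 - 70 + 336 = 406

406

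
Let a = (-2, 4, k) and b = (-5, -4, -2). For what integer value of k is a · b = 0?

a · b = (-2)·(-5) + 4·(-4) + k·(-2) = -6 - 2k
Set equal to 0: -2k = 6, so k = -3.

-3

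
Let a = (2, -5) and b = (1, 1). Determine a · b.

a · b = 2·1 + (-5)·1 = 2 - 5 = -3

-3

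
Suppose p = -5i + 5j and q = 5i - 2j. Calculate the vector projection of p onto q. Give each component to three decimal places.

(-6.034, 2.414)

p · q = (-5)·5 + 5·(-2) = -25 - 10 = -35
|q|² = 25 + 4 = 29
proj_q p = (-35/29) · (5, -2) ≈ (-6.034, 2.414)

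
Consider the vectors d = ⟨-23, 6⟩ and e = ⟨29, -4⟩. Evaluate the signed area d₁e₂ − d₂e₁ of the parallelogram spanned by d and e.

-82

(-23)·(-4) - 6·29 = 92 - 174 = -82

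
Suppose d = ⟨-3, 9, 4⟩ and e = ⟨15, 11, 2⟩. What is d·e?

62

d · e = (-3)·15 + 9·11 + 4·2 = -45 + 99 + 8 = 62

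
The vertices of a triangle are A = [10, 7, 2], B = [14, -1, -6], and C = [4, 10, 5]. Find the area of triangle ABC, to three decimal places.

25.456

AB = (4, -8, -8),  AC = (-6, 3, 3)
i: (-8)·3 - (-8)·3 = -24 - (-24) = 0
j: (-8)·(-6) - 4·3 = 48 - 12 = 36
k: 4·3 - (-8)·(-6) = 12 - 48 = -36
AB × AC = (0, 36, -36)
|AB × AC| = √2592 ≈ 50.9117
area = ½ · 50.9117 ≈ 25.456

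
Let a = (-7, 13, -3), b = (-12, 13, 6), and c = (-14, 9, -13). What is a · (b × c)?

b × c:
i: 13·(-13) - 6·9 = -169 - 54 = -223
j: 6·(-14) - (-12)·(-13) = -84 - 156 = -240
k: (-12)·9 - 13·(-14) = -108 - (-182) = 74
b × c = (-223, -240, 74)
a · (b × c) = (-7)·(-223) + 13·(-240) + (-3)·74 = 1561 - 3120 - 222 = -1781

-1781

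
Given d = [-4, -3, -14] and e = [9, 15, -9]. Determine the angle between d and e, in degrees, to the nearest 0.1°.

d · e = (-4)·9 + (-3)·15 + (-14)·(-9) = -36 - 45 + 126 = 45
|d|² = 16 + 9 + 196 = 221,  |d| = √221 ≈ 14.866069
|e|² = 81 + 225 + 81 = 387,  |e| = √387 ≈ 19.672316
cos θ = 45 / (14.866069 · 19.672316) ≈ 0.15387
θ = arccos(0.15387) ≈ 81.1°

81.1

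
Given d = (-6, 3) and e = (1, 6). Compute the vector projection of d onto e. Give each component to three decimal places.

(0.324, 1.946)

d · e = (-6)·1 + 3·6 = -6 + 18 = 12
|e|² = 1 + 36 = 37
proj_e d = (12/37) · (1, 6) ≈ (0.324, 1.946)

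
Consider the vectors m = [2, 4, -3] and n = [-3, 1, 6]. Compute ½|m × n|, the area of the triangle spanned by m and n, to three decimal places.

i: 4·6 - (-3)·1 = 24 - (-3) = 27
j: (-3)·(-3) - 2·6 = 9 - 12 = -3
k: 2·1 - 4·(-3) = 2 - (-12) = 14
m × n = (27, -3, 14)
|m × n| = √(27² + (-3)² + 14²) = √934 ≈ 30.5614
area = ½ · 30.5614 ≈ 15.281

15.281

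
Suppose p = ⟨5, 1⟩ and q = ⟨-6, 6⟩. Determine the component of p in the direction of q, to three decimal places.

-2.828

p · q = 5·(-6) + 1·6 = -30 + 6 = -24
|q| = √(36 + 36) = √72 ≈ 8.4853
comp_q p = -24 / √72 ≈ -2.828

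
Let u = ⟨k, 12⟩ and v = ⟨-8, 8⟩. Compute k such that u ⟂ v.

u · v = k·(-8) + 12·8 = 96 - 8k
Set equal to 0: -8k = -96, so k = 12.

12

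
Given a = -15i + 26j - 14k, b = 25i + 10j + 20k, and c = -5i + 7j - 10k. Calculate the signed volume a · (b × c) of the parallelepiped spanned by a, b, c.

b × c:
i: 10·(-10) - 20·7 = -100 - 140 = -240
j: 20·(-5) - 25·(-10) = -100 - (-250) = 150
k: 25·7 - 10·(-5) = 175 - (-50) = 225
b × c = (-240, 150, 225)
a · (b × c) = (-15)·(-240) + 26·150 + (-14)·225 = 3600 + 3900 - 3150 = 4350

4350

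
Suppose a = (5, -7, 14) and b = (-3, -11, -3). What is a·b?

a · b = 5·(-3) + (-7)·(-11) + 14·(-3) = -15 + 77 - 42 = 20

20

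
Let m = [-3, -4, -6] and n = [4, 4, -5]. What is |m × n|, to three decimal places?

58.932

i: (-4)·(-5) - (-6)·4 = 20 - (-24) = 44
j: (-6)·4 - (-3)·(-5) = -24 - 15 = -39
k: (-3)·4 - (-4)·4 = -12 - (-16) = 4
m × n = (44, -39, 4)
|m × n| = √(44² + (-39)² + 4²) = √3473 ≈ 58.9322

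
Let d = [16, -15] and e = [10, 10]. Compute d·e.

10

d · e = 16·10 + (-15)·10 = 160 - 150 = 10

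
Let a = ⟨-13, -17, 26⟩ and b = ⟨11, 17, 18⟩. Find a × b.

i: (-17)·18 - 26·17 = -306 - 442 = -748
j: 26·11 - (-13)·18 = 286 - (-234) = 520
k: (-13)·17 - (-17)·11 = -221 - (-187) = -34
a × b = (-748, 520, -34)

(-748, 520, -34)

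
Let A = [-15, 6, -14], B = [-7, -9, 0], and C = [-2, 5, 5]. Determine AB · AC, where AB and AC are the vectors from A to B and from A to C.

385

AB = B − A = (8, -15, 14)
AC = C − A = (13, -1, 19)
AB · AC = 8·13 + (-15)·(-1) + 14·19 = 104 + 15 + 266 = 385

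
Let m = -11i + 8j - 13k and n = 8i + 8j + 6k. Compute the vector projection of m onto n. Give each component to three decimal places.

m · n = (-11)·8 + 8·8 + (-13)·6 = -88 + 64 - 78 = -102
|n|² = 64 + 64 + 36 = 164
proj_n m = (-102/164) · (8, 8, 6) ≈ (-4.976, -4.976, -3.732)

(-4.976, -4.976, -3.732)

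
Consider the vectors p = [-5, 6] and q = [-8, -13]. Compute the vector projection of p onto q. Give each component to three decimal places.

p · q = (-5)·(-8) + 6·(-13) = 40 - 78 = -38
|q|² = 64 + 169 = 233
proj_q p = (-38/233) · (-8, -13) ≈ (1.305, 2.120)

(1.305, 2.120)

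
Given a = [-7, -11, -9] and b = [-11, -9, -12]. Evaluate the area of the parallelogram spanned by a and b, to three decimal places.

78.677

i: (-11)·(-12) - (-9)·(-9) = 132 - 81 = 51
j: (-9)·(-11) - (-7)·(-12) = 99 - 84 = 15
k: (-7)·(-9) - (-11)·(-11) = 63 - 121 = -58
a × b = (51, 15, -58)
|a × b| = √(51² + 15² + (-58)²) = √6190 ≈ 78.6766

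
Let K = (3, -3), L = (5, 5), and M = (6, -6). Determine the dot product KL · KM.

-18

KL = L − K = (2, 8)
KM = M − K = (3, -3)
KL · KM = 2·3 + 8·(-3) = 6 - 24 = -18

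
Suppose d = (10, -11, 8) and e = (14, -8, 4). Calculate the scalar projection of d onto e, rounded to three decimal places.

15.650

d · e = 10·14 + (-11)·(-8) + 8·4 = 140 + 88 + 32 = 260
|e| = √(196 + 64 + 16) = √276 ≈ 16.6132
comp_e d = 260 / √276 ≈ 15.650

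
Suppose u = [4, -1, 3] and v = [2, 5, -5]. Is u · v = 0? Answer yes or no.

no

u · v = 4·2 + (-1)·5 + 3·(-5) = 8 - 5 - 15 = -12
Nonzero, so the vectors are not orthogonal.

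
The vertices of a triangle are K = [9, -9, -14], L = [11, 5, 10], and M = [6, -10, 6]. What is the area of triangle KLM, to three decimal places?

KL = (2, 14, 24),  KM = (-3, -1, 20)
i: 14·20 - 24·(-1) = 280 - (-24) = 304
j: 24·(-3) - 2·20 = -72 - 40 = -112
k: 2·(-1) - 14·(-3) = -2 - (-42) = 40
KL × KM = (304, -112, 40)
|KL × KM| = √106560 ≈ 326.4353
area = ½ · 326.4353 ≈ 163.218

163.218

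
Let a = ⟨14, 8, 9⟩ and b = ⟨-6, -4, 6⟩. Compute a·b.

-62

a · b = 14·(-6) + 8·(-4) + 9·6 = -84 - 32 + 54 = -62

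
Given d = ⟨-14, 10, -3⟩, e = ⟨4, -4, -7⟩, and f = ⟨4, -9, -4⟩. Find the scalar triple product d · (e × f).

598

e × f:
i: (-4)·(-4) - (-7)·(-9) = 16 - 63 = -47
j: (-7)·4 - 4·(-4) = -28 - (-16) = -12
k: 4·(-9) - (-4)·4 = -36 - (-16) = -20
e × f = (-47, -12, -20)
d · (e × f) = (-14)·(-47) + 10·(-12) + (-3)·(-20) = 658 - 120 + 60 = 598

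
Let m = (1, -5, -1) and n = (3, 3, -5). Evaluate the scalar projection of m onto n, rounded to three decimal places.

-1.067

m · n = 1·3 + (-5)·3 + (-1)·(-5) = 3 - 15 + 5 = -7
|n| = √(9 + 9 + 25) = √43 ≈ 6.5574
comp_n m = -7 / √43 ≈ -1.067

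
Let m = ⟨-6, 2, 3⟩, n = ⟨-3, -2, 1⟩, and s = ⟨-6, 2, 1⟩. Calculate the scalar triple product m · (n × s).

n × s:
i: (-2)·1 - 1·2 = -2 - 2 = -4
j: 1·(-6) - (-3)·1 = -6 - (-3) = -3
k: (-3)·2 - (-2)·(-6) = -6 - 12 = -18
n × s = (-4, -3, -18)
m · (n × s) = (-6)·(-4) + 2·(-3) + 3·(-18) = 24 - 6 - 54 = -36

-36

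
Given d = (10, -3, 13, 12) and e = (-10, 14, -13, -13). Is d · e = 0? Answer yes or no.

d · e = 10·(-10) + (-3)·14 + 13·(-13) + 12·(-13) = -100 - 42 - 169 - 156 = -467
Nonzero, so the vectors are not orthogonal.

no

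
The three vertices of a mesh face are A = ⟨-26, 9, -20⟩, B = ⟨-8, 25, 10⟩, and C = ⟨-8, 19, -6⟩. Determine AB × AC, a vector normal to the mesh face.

(-76, 288, -108)

AB = (18, 16, 30)
AC = (18, 10, 14)
i: 16·14 - 30·10 = 224 - 300 = -76
j: 30·18 - 18·14 = 540 - 252 = 288
k: 18·10 - 16·18 = 180 - 288 = -108
AB × AC = (-76, 288, -108)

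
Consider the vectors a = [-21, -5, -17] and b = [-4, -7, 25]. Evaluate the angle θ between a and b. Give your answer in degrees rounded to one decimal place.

a · b = (-21)·(-4) + (-5)·(-7) + (-17)·25 = 84 + 35 - 425 = -306
|a|² = 441 + 25 + 289 = 755,  |a| = √755 ≈ 27.477263
|b|² = 16 + 49 + 625 = 690,  |b| = √690 ≈ 26.267851
cos θ = -306 / (27.477263 · 26.267851) ≈ -0.42396
θ = arccos(-0.42396) ≈ 115.1°

115.1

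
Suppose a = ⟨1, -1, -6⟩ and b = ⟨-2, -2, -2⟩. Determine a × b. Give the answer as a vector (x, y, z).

i: (-1)·(-2) - (-6)·(-2) = 2 - 12 = -10
j: (-6)·(-2) - 1·(-2) = 12 - (-2) = 14
k: 1·(-2) - (-1)·(-2) = -2 - 2 = -4
a × b = (-10, 14, -4)

(-10, 14, -4)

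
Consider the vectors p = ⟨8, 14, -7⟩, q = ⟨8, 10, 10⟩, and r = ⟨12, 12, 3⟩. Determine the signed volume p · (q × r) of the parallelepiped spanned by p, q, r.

792

q × r:
i: 10·3 - 10·12 = 30 - 120 = -90
j: 10·12 - 8·3 = 120 - 24 = 96
k: 8·12 - 10·12 = 96 - 120 = -24
q × r = (-90, 96, -24)
p · (q × r) = 8·(-90) + 14·96 + (-7)·(-24) = -720 + 1344 + 168 = 792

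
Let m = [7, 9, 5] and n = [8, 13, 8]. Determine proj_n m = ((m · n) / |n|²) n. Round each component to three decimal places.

m · n = 7·8 + 9·13 + 5·8 = 56 + 117 + 40 = 213
|n|² = 64 + 169 + 64 = 297
proj_n m = (213/297) · (8, 13, 8) ≈ (5.737, 9.323, 5.737)

(5.737, 9.323, 5.737)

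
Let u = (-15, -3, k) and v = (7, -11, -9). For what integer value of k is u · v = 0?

-8

u · v = (-15)·7 + (-3)·(-11) + k·(-9) = -72 - 9k
Set equal to 0: -9k = 72, so k = -8.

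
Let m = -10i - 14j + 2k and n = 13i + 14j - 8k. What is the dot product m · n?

m · n = (-10)·13 + (-14)·14 + 2·(-8) = -130 - 196 - 16 = -342

-342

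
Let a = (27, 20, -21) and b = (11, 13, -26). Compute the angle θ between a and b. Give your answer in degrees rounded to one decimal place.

a · b = 27·11 + 20·13 + (-21)·(-26) = 297 + 260 + 546 = 1103
|a|² = 729 + 400 + 441 = 1570,  |a| = √1570 ≈ 39.623226
|b|² = 121 + 169 + 676 = 966,  |b| = √966 ≈ 31.080541
cos θ = 1103 / (39.623226 · 31.080541) ≈ 0.89565
θ = arccos(0.89565) ≈ 26.4°

26.4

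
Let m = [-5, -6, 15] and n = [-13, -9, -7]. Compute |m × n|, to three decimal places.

i: (-6)·(-7) - 15·(-9) = 42 - (-135) = 177
j: 15·(-13) - (-5)·(-7) = -195 - 35 = -230
k: (-5)·(-9) - (-6)·(-13) = 45 - 78 = -33
m × n = (177, -230, -33)
|m × n| = √(177² + (-230)² + (-33)²) = √85318 ≈ 292.0925

292.092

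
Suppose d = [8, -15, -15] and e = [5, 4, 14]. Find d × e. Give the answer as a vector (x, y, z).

i: (-15)·14 - (-15)·4 = -210 - (-60) = -150
j: (-15)·5 - 8·14 = -75 - 112 = -187
k: 8·4 - (-15)·5 = 32 - (-75) = 107
d × e = (-150, -187, 107)

(-150, -187, 107)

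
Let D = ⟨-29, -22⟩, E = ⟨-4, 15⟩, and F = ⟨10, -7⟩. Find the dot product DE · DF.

1530

DE = E − D = (25, 37)
DF = F − D = (39, 15)
DE · DF = 25·39 + 37·15 = 975 + 555 = 1530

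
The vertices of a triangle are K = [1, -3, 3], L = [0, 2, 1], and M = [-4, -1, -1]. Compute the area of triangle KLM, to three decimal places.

14.327

KL = (-1, 5, -2),  KM = (-5, 2, -4)
i: 5·(-4) - (-2)·2 = -20 - (-4) = -16
j: (-2)·(-5) - (-1)·(-4) = 10 - 4 = 6
k: (-1)·2 - 5·(-5) = -2 - (-25) = 23
KL × KM = (-16, 6, 23)
|KL × KM| = √821 ≈ 28.6531
area = ½ · 28.6531 ≈ 14.327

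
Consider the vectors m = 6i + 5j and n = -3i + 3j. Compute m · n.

m · n = 6·(-3) + 5·3 = -18 + 15 = -3

-3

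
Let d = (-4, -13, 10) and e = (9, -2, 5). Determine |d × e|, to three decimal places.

i: (-13)·5 - 10·(-2) = -65 - (-20) = -45
j: 10·9 - (-4)·5 = 90 - (-20) = 110
k: (-4)·(-2) - (-13)·9 = 8 - (-117) = 125
d × e = (-45, 110, 125)
|d × e| = √((-45)² + 110² + 125²) = √29750 ≈ 172.4819

172.482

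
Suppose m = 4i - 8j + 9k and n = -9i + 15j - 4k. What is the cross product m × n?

i: (-8)·(-4) - 9·15 = 32 - 135 = -103
j: 9·(-9) - 4·(-4) = -81 - (-16) = -65
k: 4·15 - (-8)·(-9) = 60 - 72 = -12
m × n = (-103, -65, -12)

(-103, -65, -12)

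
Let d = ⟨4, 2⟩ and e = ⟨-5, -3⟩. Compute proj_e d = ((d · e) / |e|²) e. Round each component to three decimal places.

(3.824, 2.294)

d · e = 4·(-5) + 2·(-3) = -20 - 6 = -26
|e|² = 25 + 9 = 34
proj_e d = (-26/34) · (-5, -3) ≈ (3.824, 2.294)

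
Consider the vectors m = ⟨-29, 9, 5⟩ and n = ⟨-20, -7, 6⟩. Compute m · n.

547

m · n = (-29)·(-20) + 9·(-7) + 5·6 = 580 - 63 + 30 = 547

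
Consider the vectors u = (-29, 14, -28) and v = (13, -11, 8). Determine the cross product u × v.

i: 14·8 - (-28)·(-11) = 112 - 308 = -196
j: (-28)·13 - (-29)·8 = -364 - (-232) = -132
k: (-29)·(-11) - 14·13 = 319 - 182 = 137
u × v = (-196, -132, 137)

(-196, -132, 137)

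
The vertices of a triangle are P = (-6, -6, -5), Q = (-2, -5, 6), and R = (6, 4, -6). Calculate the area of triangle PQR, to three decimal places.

88.883

PQ = (4, 1, 11),  PR = (12, 10, -1)
i: 1·(-1) - 11·10 = -1 - 110 = -111
j: 11·12 - 4·(-1) = 132 - (-4) = 136
k: 4·10 - 1·12 = 40 - 12 = 28
PQ × PR = (-111, 136, 28)
|PQ × PR| = √31601 ≈ 177.7667
area = ½ · 177.7667 ≈ 88.883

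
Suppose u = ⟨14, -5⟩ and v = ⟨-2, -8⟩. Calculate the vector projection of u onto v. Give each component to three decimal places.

(-0.353, -1.412)

u · v = 14·(-2) + (-5)·(-8) = -28 + 40 = 12
|v|² = 4 + 64 = 68
proj_v u = (12/68) · (-2, -8) ≈ (-0.353, -1.412)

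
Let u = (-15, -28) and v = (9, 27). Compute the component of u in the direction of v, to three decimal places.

-31.307

u · v = (-15)·9 + (-28)·27 = -135 - 756 = -891
|v| = √(81 + 729) = √810 ≈ 28.4605
comp_v u = -891 / √810 ≈ -31.307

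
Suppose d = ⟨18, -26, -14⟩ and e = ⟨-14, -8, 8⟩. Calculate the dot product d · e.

d · e = 18·(-14) + (-26)·(-8) + (-14)·8 = -252 + 208 - 112 = -156

-156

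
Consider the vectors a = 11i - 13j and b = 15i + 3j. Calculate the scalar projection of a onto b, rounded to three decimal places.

a · b = 11·15 + (-13)·3 = 165 - 39 = 126
|b| = √(225 + 9) = √234 ≈ 15.2971
comp_b a = 126 / √234 ≈ 8.237

8.237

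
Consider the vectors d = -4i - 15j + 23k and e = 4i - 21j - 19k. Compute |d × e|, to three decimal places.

i: (-15)·(-19) - 23·(-21) = 285 - (-483) = 768
j: 23·4 - (-4)·(-19) = 92 - 76 = 16
k: (-4)·(-21) - (-15)·4 = 84 - (-60) = 144
d × e = (768, 16, 144)
|d × e| = √(768² + 16² + 144²) = √610816 ≈ 781.5472

781.547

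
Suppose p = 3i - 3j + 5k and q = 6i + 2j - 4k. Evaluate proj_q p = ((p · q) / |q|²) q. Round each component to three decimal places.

p · q = 3·6 + (-3)·2 + 5·(-4) = 18 - 6 - 20 = -8
|q|² = 36 + 4 + 16 = 56
proj_q p = (-8/56) · (6, 2, -4) ≈ (-0.857, -0.286, 0.571)

(-0.857, -0.286, 0.571)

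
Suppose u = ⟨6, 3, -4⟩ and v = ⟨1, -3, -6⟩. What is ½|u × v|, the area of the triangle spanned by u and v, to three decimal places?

i: 3·(-6) - (-4)·(-3) = -18 - 12 = -30
j: (-4)·1 - 6·(-6) = -4 - (-36) = 32
k: 6·(-3) - 3·1 = -18 - 3 = -21
u × v = (-30, 32, -21)
|u × v| = √((-30)² + 32² + (-21)²) = √2365 ≈ 48.6313
area = ½ · 48.6313 ≈ 24.316

24.316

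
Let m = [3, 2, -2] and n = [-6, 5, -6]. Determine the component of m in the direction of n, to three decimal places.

0.406

m · n = 3·(-6) + 2·5 + (-2)·(-6) = -18 + 10 + 12 = 4
|n| = √(36 + 25 + 36) = √97 ≈ 9.8489
comp_n m = 4 / √97 ≈ 0.406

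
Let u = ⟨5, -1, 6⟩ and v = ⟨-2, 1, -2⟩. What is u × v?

(-4, -2, 3)

i: (-1)·(-2) - 6·1 = 2 - 6 = -4
j: 6·(-2) - 5·(-2) = -12 - (-10) = -2
k: 5·1 - (-1)·(-2) = 5 - 2 = 3
u × v = (-4, -2, 3)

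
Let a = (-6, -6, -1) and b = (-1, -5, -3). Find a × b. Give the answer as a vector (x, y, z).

(13, -17, 24)

i: (-6)·(-3) - (-1)·(-5) = 18 - 5 = 13
j: (-1)·(-1) - (-6)·(-3) = 1 - 18 = -17
k: (-6)·(-5) - (-6)·(-1) = 30 - 6 = 24
a × b = (13, -17, 24)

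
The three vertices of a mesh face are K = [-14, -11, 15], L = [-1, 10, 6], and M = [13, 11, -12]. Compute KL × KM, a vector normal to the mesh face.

(-369, 108, -281)

KL = (13, 21, -9)
KM = (27, 22, -27)
i: 21·(-27) - (-9)·22 = -567 - (-198) = -369
j: (-9)·27 - 13·(-27) = -243 - (-351) = 108
k: 13·22 - 21·27 = 286 - 567 = -281
KL × KM = (-369, 108, -281)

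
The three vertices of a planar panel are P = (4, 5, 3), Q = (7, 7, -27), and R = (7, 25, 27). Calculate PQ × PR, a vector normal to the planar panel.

(648, -162, 54)

PQ = (3, 2, -30)
PR = (3, 20, 24)
i: 2·24 - (-30)·20 = 48 - (-600) = 648
j: (-30)·3 - 3·24 = -90 - 72 = -162
k: 3·20 - 2·3 = 60 - 6 = 54
PQ × PR = (648, -162, 54)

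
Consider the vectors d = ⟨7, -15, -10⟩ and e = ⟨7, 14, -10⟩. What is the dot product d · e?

-61

d · e = 7·7 + (-15)·14 + (-10)·(-10) = 49 - 210 + 100 = -61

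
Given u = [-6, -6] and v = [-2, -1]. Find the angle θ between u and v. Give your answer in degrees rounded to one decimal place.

u · v = (-6)·(-2) + (-6)·(-1) = 12 + 6 = 18
|u|² = 36 + 36 = 72,  |u| = √72 ≈ 8.485281
|v|² = 4 + 1 = 5,  |v| = √5 ≈ 2.236068
cos θ = 18 / (8.485281 · 2.236068) ≈ 0.94868
θ = arccos(0.94868) ≈ 18.4°

18.4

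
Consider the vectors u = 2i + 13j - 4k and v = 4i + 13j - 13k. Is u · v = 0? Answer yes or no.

no

u · v = 2·4 + 13·13 + (-4)·(-13) = 8 + 169 + 52 = 229
Nonzero, so the vectors are not orthogonal.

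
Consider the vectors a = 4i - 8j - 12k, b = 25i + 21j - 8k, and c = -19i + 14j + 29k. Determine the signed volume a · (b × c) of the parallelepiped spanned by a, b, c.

b × c:
i: 21·29 - (-8)·14 = 609 - (-112) = 721
j: (-8)·(-19) - 25·29 = 152 - 725 = -573
k: 25·14 - 21·(-19) = 350 - (-399) = 749
b × c = (721, -573, 749)
a · (b × c) = 4·721 + (-8)·(-573) + (-12)·749 = 2884 + 4584 - 8988 = -1520

-1520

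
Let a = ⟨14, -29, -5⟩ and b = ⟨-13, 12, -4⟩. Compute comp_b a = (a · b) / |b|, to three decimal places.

-28.117

a · b = 14·(-13) + (-29)·12 + (-5)·(-4) = -182 - 348 + 20 = -510
|b| = √(169 + 144 + 16) = √329 ≈ 18.1384
comp_b a = -510 / √329 ≈ -28.117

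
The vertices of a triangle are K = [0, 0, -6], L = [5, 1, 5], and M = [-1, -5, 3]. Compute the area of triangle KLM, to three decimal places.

KL = (5, 1, 11),  KM = (-1, -5, 9)
i: 1·9 - 11·(-5) = 9 - (-55) = 64
j: 11·(-1) - 5·9 = -11 - 45 = -56
k: 5·(-5) - 1·(-1) = -25 - (-1) = -24
KL × KM = (64, -56, -24)
|KL × KM| = √7808 ≈ 88.3629
area = ½ · 88.3629 ≈ 44.181

44.181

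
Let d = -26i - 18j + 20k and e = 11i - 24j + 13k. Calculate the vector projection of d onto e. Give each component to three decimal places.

(5.157, -11.252, 6.095)

d · e = (-26)·11 + (-18)·(-24) + 20·13 = -286 + 432 + 260 = 406
|e|² = 121 + 576 + 169 = 866
proj_e d = (406/866) · (11, -24, 13) ≈ (5.157, -11.252, 6.095)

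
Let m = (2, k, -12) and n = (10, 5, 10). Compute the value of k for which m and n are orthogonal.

m · n = 2·10 + k·5 + (-12)·10 = -100 + 5k
Set equal to 0: 5k = 100, so k = 20.

20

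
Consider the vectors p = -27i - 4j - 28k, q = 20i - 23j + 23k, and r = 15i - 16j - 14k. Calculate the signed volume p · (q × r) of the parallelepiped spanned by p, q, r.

-21830

q × r:
i: (-23)·(-14) - 23·(-16) = 322 - (-368) = 690
j: 23·15 - 20·(-14) = 345 - (-280) = 625
k: 20·(-16) - (-23)·15 = -320 - (-345) = 25
q × r = (690, 625, 25)
p · (q × r) = (-27)·690 + (-4)·625 + (-28)·25 = -18630 - 2500 - 700 = -21830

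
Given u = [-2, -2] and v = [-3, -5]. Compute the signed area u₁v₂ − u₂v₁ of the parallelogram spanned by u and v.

(-2)·(-5) - (-2)·(-3) = 10 - 6 = 4

4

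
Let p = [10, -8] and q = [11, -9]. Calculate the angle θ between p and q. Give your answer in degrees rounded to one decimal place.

0.6

p · q = 10·11 + (-8)·(-9) = 110 + 72 = 182
|p|² = 100 + 64 = 164,  |p| = √164 ≈ 12.806248
|q|² = 121 + 81 = 202,  |q| = √202 ≈ 14.212670
cos θ = 182 / (12.806248 · 14.212670) ≈ 0.99994
θ = arccos(0.99994) ≈ 0.6°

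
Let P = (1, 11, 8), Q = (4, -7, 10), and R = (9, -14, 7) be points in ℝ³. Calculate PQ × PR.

PQ = (3, -18, 2)
PR = (8, -25, -1)
i: (-18)·(-1) - 2·(-25) = 18 - (-50) = 68
j: 2·8 - 3·(-1) = 16 - (-3) = 19
k: 3·(-25) - (-18)·8 = -75 - (-144) = 69
PQ × PR = (68, 19, 69)

(68, 19, 69)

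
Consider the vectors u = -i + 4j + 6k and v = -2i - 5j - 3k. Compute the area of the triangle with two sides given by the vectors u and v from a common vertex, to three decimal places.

13.398

i: 4·(-3) - 6·(-5) = -12 - (-30) = 18
j: 6·(-2) - (-1)·(-3) = -12 - 3 = -15
k: (-1)·(-5) - 4·(-2) = 5 - (-8) = 13
u × v = (18, -15, 13)
|u × v| = √(18² + (-15)² + 13²) = √718 ≈ 26.7955
area = ½ · 26.7955 ≈ 13.398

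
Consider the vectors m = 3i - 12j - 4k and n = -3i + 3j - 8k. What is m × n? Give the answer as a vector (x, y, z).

i: (-12)·(-8) - (-4)·3 = 96 - (-12) = 108
j: (-4)·(-3) - 3·(-8) = 12 - (-24) = 36
k: 3·3 - (-12)·(-3) = 9 - 36 = -27
m × n = (108, 36, -27)

(108, 36, -27)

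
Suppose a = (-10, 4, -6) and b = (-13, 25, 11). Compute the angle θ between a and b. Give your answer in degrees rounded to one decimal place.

a · b = (-10)·(-13) + 4·25 + (-6)·11 = 130 + 100 - 66 = 164
|a|² = 100 + 16 + 36 = 152,  |a| = √152 ≈ 12.328828
|b|² = 169 + 625 + 121 = 915,  |b| = √915 ≈ 30.248967
cos θ = 164 / (12.328828 · 30.248967) ≈ 0.43976
θ = arccos(0.43976) ≈ 63.9°

63.9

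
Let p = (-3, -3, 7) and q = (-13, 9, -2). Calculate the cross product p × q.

i: (-3)·(-2) - 7·9 = 6 - 63 = -57
j: 7·(-13) - (-3)·(-2) = -91 - 6 = -97
k: (-3)·9 - (-3)·(-13) = -27 - 39 = -66
p × q = (-57, -97, -66)

(-57, -97, -66)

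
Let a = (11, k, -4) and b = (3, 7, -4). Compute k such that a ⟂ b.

-7

a · b = 11·3 + k·7 + (-4)·(-4) = 49 + 7k
Set equal to 0: 7k = -49, so k = -7.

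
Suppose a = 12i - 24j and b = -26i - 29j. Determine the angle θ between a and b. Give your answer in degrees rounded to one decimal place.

a · b = 12·(-26) + (-24)·(-29) = -312 + 696 = 384
|a|² = 144 + 576 = 720,  |a| = √720 ≈ 26.832816
|b|² = 676 + 841 = 1517,  |b| = √1517 ≈ 38.948684
cos θ = 384 / (26.832816 · 38.948684) ≈ 0.36743
θ = arccos(0.36743) ≈ 68.4°

68.4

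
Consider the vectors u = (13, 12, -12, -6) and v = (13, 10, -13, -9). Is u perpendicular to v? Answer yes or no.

no

u · v = 13·13 + 12·10 + (-12)·(-13) + (-6)·(-9) = 169 + 120 + 156 + 54 = 499
Nonzero, so the vectors are not orthogonal.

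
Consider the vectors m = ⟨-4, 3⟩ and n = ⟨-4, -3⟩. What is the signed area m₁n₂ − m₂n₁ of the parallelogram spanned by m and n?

24

(-4)·(-3) - 3·(-4) = 12 - (-12) = 24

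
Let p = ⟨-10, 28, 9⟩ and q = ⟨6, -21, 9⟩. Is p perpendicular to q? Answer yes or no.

no

p · q = (-10)·6 + 28·(-21) + 9·9 = -60 - 588 + 81 = -567
Nonzero, so the vectors are not orthogonal.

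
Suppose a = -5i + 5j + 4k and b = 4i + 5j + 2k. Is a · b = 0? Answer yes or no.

no

a · b = (-5)·4 + 5·5 + 4·2 = -20 + 25 + 8 = 13
Nonzero, so the vectors are not orthogonal.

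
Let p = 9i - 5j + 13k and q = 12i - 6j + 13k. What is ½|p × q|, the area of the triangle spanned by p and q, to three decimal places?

20.773

i: (-5)·13 - 13·(-6) = -65 - (-78) = 13
j: 13·12 - 9·13 = 156 - 117 = 39
k: 9·(-6) - (-5)·12 = -54 - (-60) = 6
p × q = (13, 39, 6)
|p × q| = √(13² + 39² + 6²) = √1726 ≈ 41.5452
area = ½ · 41.5452 ≈ 20.773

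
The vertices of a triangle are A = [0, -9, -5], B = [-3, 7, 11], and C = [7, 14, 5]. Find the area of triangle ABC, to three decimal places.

AB = (-3, 16, 16),  AC = (7, 23, 10)
i: 16·10 - 16·23 = 160 - 368 = -208
j: 16·7 - (-3)·10 = 112 - (-30) = 142
k: (-3)·23 - 16·7 = -69 - 112 = -181
AB × AC = (-208, 142, -181)
|AB × AC| = √96189 ≈ 310.1435
area = ½ · 310.1435 ≈ 155.072

155.072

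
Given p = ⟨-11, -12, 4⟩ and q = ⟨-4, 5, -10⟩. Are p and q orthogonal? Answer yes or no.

no

p · q = (-11)·(-4) + (-12)·5 + 4·(-10) = 44 - 60 - 40 = -56
Nonzero, so the vectors are not orthogonal.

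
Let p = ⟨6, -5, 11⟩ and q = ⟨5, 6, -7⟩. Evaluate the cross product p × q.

i: (-5)·(-7) - 11·6 = 35 - 66 = -31
j: 11·5 - 6·(-7) = 55 - (-42) = 97
k: 6·6 - (-5)·5 = 36 - (-25) = 61
p × q = (-31, 97, 61)

(-31, 97, 61)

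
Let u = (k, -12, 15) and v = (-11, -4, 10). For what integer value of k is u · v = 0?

18

u · v = k·(-11) + (-12)·(-4) + 15·10 = 198 - 11k
Set equal to 0: -11k = -198, so k = 18.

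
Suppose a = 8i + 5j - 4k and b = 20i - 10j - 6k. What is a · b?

134

a · b = 8·20 + 5·(-10) + (-4)·(-6) = 160 - 50 + 24 = 134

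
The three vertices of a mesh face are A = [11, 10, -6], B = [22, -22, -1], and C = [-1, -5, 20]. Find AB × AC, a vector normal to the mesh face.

AB = (11, -32, 5)
AC = (-12, -15, 26)
i: (-32)·26 - 5·(-15) = -832 - (-75) = -757
j: 5·(-12) - 11·26 = -60 - 286 = -346
k: 11·(-15) - (-32)·(-12) = -165 - 384 = -549
AB × AC = (-757, -346, -549)

(-757, -346, -549)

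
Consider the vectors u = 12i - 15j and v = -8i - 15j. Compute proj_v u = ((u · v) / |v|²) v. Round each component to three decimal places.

u · v = 12·(-8) + (-15)·(-15) = -96 + 225 = 129
|v|² = 64 + 225 = 289
proj_v u = (129/289) · (-8, -15) ≈ (-3.571, -6.696)

(-3.571, -6.696)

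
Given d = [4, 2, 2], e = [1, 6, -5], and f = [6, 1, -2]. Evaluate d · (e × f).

e × f:
i: 6·(-2) - (-5)·1 = -12 - (-5) = -7
j: (-5)·6 - 1·(-2) = -30 - (-2) = -28
k: 1·1 - 6·6 = 1 - 36 = -35
e × f = (-7, -28, -35)
d · (e × f) = 4·(-7) + 2·(-28) + 2·(-35) = -28 - 56 - 70 = -154

-154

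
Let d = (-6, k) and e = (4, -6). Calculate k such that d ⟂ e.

-4

d · e = (-6)·4 + k·(-6) = -24 - 6k
Set equal to 0: -6k = 24, so k = -4.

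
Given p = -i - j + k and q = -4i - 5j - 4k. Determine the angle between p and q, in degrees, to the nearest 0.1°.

p · q = (-1)·(-4) + (-1)·(-5) + 1·(-4) = 4 + 5 - 4 = 5
|p|² = 1 + 1 + 1 = 3,  |p| = √3 ≈ 1.732051
|q|² = 16 + 25 + 16 = 57,  |q| = √57 ≈ 7.549834
cos θ = 5 / (1.732051 · 7.549834) ≈ 0.38236
θ = arccos(0.38236) ≈ 67.5°

67.5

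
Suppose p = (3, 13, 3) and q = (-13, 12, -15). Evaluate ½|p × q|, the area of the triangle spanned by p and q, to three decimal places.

154.452

i: 13·(-15) - 3·12 = -195 - 36 = -231
j: 3·(-13) - 3·(-15) = -39 - (-45) = 6
k: 3·12 - 13·(-13) = 36 - (-169) = 205
p × q = (-231, 6, 205)
|p × q| = √((-231)² + 6² + 205²) = √95422 ≈ 308.9045
area = ½ · 308.9045 ≈ 154.452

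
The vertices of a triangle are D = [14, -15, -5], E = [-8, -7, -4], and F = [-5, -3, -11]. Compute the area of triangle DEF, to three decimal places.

98.672

DE = (-22, 8, 1),  DF = (-19, 12, -6)
i: 8·(-6) - 1·12 = -48 - 12 = -60
j: 1·(-19) - (-22)·(-6) = -19 - 132 = -151
k: (-22)·12 - 8·(-19) = -264 - (-152) = -112
DE × DF = (-60, -151, -112)
|DE × DF| = √38945 ≈ 197.3449
area = ½ · 197.3449 ≈ 98.672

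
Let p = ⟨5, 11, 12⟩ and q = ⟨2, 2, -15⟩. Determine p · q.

-148

p · q = 5·2 + 11·2 + 12·(-15) = 10 + 22 - 180 = -148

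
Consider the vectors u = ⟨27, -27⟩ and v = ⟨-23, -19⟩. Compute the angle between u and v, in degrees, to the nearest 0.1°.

95.4

u · v = 27·(-23) + (-27)·(-19) = -621 + 513 = -108
|u|² = 729 + 729 = 1458,  |u| = √1458 ≈ 38.183766
|v|² = 529 + 361 = 890,  |v| = √890 ≈ 29.832868
cos θ = -108 / (38.183766 · 29.832868) ≈ -0.09481
θ = arccos(-0.09481) ≈ 95.4°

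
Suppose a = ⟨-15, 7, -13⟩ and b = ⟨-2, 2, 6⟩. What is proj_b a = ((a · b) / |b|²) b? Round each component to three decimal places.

a · b = (-15)·(-2) + 7·2 + (-13)·6 = 30 + 14 - 78 = -34
|b|² = 4 + 4 + 36 = 44
proj_b a = (-34/44) · (-2, 2, 6) ≈ (1.545, -1.545, -4.636)

(1.545, -1.545, -4.636)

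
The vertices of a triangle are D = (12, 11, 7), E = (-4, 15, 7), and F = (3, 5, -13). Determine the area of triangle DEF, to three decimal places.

177.640

DE = (-16, 4, 0),  DF = (-9, -6, -20)
i: 4·(-20) - 0·(-6) = -80 - 0 = -80
j: 0·(-9) - (-16)·(-20) = 0 - 320 = -320
k: (-16)·(-6) - 4·(-9) = 96 - (-36) = 132
DE × DF = (-80, -320, 132)
|DE × DF| = √126224 ≈ 355.2802
area = ½ · 355.2802 ≈ 177.640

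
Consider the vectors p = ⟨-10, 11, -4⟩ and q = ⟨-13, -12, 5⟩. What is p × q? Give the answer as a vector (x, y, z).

(7, 102, 263)

i: 11·5 - (-4)·(-12) = 55 - 48 = 7
j: (-4)·(-13) - (-10)·5 = 52 - (-50) = 102
k: (-10)·(-12) - 11·(-13) = 120 - (-143) = 263
p × q = (7, 102, 263)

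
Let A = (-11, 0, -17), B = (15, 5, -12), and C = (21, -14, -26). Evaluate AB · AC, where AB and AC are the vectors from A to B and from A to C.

AB = B − A = (26, 5, 5)
AC = C − A = (32, -14, -9)
AB · AC = 26·32 + 5·(-14) + 5·(-9) = 832 - 70 - 45 = 717

717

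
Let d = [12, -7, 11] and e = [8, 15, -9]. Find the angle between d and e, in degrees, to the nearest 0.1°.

108.5

d · e = 12·8 + (-7)·15 + 11·(-9) = 96 - 105 - 99 = -108
|d|² = 144 + 49 + 121 = 314,  |d| = √314 ≈ 17.720045
|e|² = 64 + 225 + 81 = 370,  |e| = √370 ≈ 19.235384
cos θ = -108 / (17.720045 · 19.235384) ≈ -0.31685
θ = arccos(-0.31685) ≈ 108.5°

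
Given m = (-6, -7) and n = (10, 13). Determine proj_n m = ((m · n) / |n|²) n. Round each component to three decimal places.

(-5.613, -7.297)

m · n = (-6)·10 + (-7)·13 = -60 - 91 = -151
|n|² = 100 + 169 = 269
proj_n m = (-151/269) · (10, 13) ≈ (-5.613, -7.297)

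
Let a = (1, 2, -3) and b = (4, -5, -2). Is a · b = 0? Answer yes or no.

yes

a · b = 1·4 + 2·(-5) + (-3)·(-2) = 4 - 10 + 6 = 0
Zero, so the vectors are orthogonal.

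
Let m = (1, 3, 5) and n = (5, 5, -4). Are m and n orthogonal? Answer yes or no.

yes

m · n = 1·5 + 3·5 + 5·(-4) = 5 + 15 - 20 = 0
Zero, so the vectors are orthogonal.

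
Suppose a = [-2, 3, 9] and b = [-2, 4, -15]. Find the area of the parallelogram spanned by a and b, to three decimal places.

i: 3·(-15) - 9·4 = -45 - 36 = -81
j: 9·(-2) - (-2)·(-15) = -18 - 30 = -48
k: (-2)·4 - 3·(-2) = -8 - (-6) = -2
a × b = (-81, -48, -2)
|a × b| = √((-81)² + (-48)² + (-2)²) = √8869 ≈ 94.1754

94.175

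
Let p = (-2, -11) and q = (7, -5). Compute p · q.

41

p · q = (-2)·7 + (-11)·(-5) = -14 + 55 = 41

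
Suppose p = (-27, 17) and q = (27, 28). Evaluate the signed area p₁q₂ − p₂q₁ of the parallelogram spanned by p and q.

(-27)·28 - 17·27 = -756 - 459 = -1215

-1215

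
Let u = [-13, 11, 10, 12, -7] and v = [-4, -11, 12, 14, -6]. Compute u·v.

u · v = (-13)·(-4) + 11·(-11) + 10·12 + 12·14 + (-7)·(-6) = 52 - 121 + 120 + 168 + 42 = 261

261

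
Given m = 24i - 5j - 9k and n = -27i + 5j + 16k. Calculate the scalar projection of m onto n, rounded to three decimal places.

m · n = 24·(-27) + (-5)·5 + (-9)·16 = -648 - 25 - 144 = -817
|n| = √(729 + 25 + 256) = √1010 ≈ 31.7805
comp_n m = -817 / √1010 ≈ -25.708

-25.708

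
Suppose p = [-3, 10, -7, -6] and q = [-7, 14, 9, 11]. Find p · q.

p · q = (-3)·(-7) + 10·14 + (-7)·9 + (-6)·11 = 21 + 140 - 63 - 66 = 32

32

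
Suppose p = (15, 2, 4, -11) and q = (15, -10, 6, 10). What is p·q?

119

p · q = 15·15 + 2·(-10) + 4·6 + (-11)·10 = 225 - 20 + 24 - 110 = 119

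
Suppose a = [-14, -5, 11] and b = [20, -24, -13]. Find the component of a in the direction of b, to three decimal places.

a · b = (-14)·20 + (-5)·(-24) + 11·(-13) = -280 + 120 - 143 = -303
|b| = √(400 + 576 + 169) = √1145 ≈ 33.8378
comp_b a = -303 / √1145 ≈ -8.954

-8.954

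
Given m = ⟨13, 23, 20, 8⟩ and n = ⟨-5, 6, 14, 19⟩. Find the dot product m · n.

m · n = 13·(-5) + 23·6 + 20·14 + 8·19 = -65 + 138 + 280 + 152 = 505

505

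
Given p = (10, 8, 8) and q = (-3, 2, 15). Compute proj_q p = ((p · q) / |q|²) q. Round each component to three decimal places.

(-1.336, 0.891, 6.681)

p · q = 10·(-3) + 8·2 + 8·15 = -30 + 16 + 120 = 106
|q|² = 9 + 4 + 225 = 238
proj_q p = (106/238) · (-3, 2, 15) ≈ (-1.336, 0.891, 6.681)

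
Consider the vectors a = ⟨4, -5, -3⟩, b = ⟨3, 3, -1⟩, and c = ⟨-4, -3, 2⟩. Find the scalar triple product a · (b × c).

b × c:
i: 3·2 - (-1)·(-3) = 6 - 3 = 3
j: (-1)·(-4) - 3·2 = 4 - 6 = -2
k: 3·(-3) - 3·(-4) = -9 - (-12) = 3
b × c = (3, -2, 3)
a · (b × c) = 4·3 + (-5)·(-2) + (-3)·3 = 12 + 10 - 9 = 13

13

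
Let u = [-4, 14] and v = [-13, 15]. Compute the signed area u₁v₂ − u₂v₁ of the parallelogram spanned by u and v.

122

(-4)·15 - 14·(-13) = -60 - (-182) = 122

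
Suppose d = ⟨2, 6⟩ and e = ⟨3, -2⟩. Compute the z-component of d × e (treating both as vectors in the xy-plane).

-22

2·(-2) - 6·3 = -4 - 18 = -22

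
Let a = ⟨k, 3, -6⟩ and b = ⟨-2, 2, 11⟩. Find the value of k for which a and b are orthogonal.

a · b = k·(-2) + 3·2 + (-6)·11 = -60 - 2k
Set equal to 0: -2k = 60, so k = -30.

-30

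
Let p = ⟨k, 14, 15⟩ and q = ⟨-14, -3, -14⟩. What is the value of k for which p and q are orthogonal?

-18

p · q = k·(-14) + 14·(-3) + 15·(-14) = -252 - 14k
Set equal to 0: -14k = 252, so k = -18.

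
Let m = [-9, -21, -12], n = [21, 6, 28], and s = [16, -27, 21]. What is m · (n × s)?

n × s:
i: 6·21 - 28·(-27) = 126 - (-756) = 882
j: 28·16 - 21·21 = 448 - 441 = 7
k: 21·(-27) - 6·16 = -567 - 96 = -663
n × s = (882, 7, -663)
m · (n × s) = (-9)·882 + (-21)·7 + (-12)·(-663) = -7938 - 147 + 7956 = -129

-129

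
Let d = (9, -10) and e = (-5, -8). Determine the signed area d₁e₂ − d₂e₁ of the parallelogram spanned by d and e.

9·(-8) - (-10)·(-5) = -72 - 50 = -122

-122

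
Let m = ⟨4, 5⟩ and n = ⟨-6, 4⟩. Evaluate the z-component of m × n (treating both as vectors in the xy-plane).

46

4·4 - 5·(-6) = 16 - (-30) = 46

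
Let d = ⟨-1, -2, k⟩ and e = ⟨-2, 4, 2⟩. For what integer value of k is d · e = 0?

d · e = (-1)·(-2) + (-2)·4 + k·2 = -6 + 2k
Set equal to 0: 2k = 6, so k = 3.

3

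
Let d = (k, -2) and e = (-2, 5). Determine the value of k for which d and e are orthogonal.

-5

d · e = k·(-2) + (-2)·5 = -10 - 2k
Set equal to 0: -2k = 10, so k = -5.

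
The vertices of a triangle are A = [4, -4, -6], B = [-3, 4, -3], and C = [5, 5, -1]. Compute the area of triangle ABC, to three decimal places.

40.786

AB = (-7, 8, 3),  AC = (1, 9, 5)
i: 8·5 - 3·9 = 40 - 27 = 13
j: 3·1 - (-7)·5 = 3 - (-35) = 38
k: (-7)·9 - 8·1 = -63 - 8 = -71
AB × AC = (13, 38, -71)
|AB × AC| = √6654 ≈ 81.5721
area = ½ · 81.5721 ≈ 40.786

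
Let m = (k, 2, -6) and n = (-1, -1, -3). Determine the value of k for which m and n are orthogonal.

16

m · n = k·(-1) + 2·(-1) + (-6)·(-3) = 16 - 1k
Set equal to 0: -1k = -16, so k = 16.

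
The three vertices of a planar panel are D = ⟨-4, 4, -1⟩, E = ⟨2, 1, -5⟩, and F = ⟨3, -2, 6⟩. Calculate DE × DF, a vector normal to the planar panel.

DE = (6, -3, -4)
DF = (7, -6, 7)
i: (-3)·7 - (-4)·(-6) = -21 - 24 = -45
j: (-4)·7 - 6·7 = -28 - 42 = -70
k: 6·(-6) - (-3)·7 = -36 - (-21) = -15
DE × DF = (-45, -70, -15)

(-45, -70, -15)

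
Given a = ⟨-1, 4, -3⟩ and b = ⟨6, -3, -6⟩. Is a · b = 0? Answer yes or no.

yes

a · b = (-1)·6 + 4·(-3) + (-3)·(-6) = -6 - 12 + 18 = 0
Zero, so the vectors are orthogonal.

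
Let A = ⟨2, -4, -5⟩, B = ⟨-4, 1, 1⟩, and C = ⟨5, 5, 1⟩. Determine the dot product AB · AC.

AB = B − A = (-6, 5, 6)
AC = C − A = (3, 9, 6)
AB · AC = (-6)·3 + 5·9 + 6·6 = -18 + 45 + 36 = 63

63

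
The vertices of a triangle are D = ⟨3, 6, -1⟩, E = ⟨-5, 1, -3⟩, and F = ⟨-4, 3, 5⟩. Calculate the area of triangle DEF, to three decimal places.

36.266

DE = (-8, -5, -2),  DF = (-7, -3, 6)
i: (-5)·6 - (-2)·(-3) = -30 - 6 = -36
j: (-2)·(-7) - (-8)·6 = 14 - (-48) = 62
k: (-8)·(-3) - (-5)·(-7) = 24 - 35 = -11
DE × DF = (-36, 62, -11)
|DE × DF| = √5261 ≈ 72.5328
area = ½ · 72.5328 ≈ 36.266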